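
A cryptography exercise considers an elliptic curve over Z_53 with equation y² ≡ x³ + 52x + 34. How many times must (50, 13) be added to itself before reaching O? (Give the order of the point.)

9

2P: tangent at (50, 13): λ = (3·50² + 52)/(2·13) ≡ 26/26. 26⁻¹ ≡ 51 (mod 53), so λ ≡ 26·51 ≡ 1.
  x = λ² - 50 - 50 = 1 - 100 ≡ 7; y = λ·(50 - 7) - 13 ≡ 30. → (7, 30)
3P: (7, 30) + (50, 13). λ = (13 - 30)/(50 - 7) ≡ 36/43 mod 53. 43⁻¹ ≡ 37 (mod 53) since 43·37 = 1591 ≡ 1, so λ ≡ 7.
  x = λ² - 7 - 50 = 49 - 57 ≡ 45; y = λ·(7 - 45) - 30 ≡ 22. → (45, 22)
4P: (45, 22) + (50, 13). λ = (13 - 22)/(50 - 45) ≡ 44/5 mod 53. 5⁻¹ ≡ 32 (mod 53), so λ ≡ 30.
  x = λ² - 45 - 50 = 900 - 95 ≡ 10; y = λ·(45 - 10) - 22 ≡ 21. → (10, 21)
5P: (10, 21) + (50, 13). λ = (13 - 21)/(50 - 10) ≡ 45/40 mod 53. 40⁻¹ ≡ 4 (mod 53) since 40·4 = 160 ≡ 1, so λ ≡ 21.
  x = λ² - 10 - 50 = 441 - 60 ≡ 10; y = λ·(10 - 10) - 21 ≡ 32. → (10, 32)
6P: (10, 32) + (50, 13). λ = (13 - 32)/(50 - 10) ≡ 34/40 mod 53. 40⁻¹ ≡ 4 (mod 53), so λ ≡ 30.
  x = λ² - 10 - 50 = 900 - 60 ≡ 45; y = λ·(10 - 45) - 32 ≡ 31. → (45, 31)
7P: (45, 31) + (50, 13). λ = (13 - 31)/(50 - 45) ≡ 35/5 mod 53. 5⁻¹ ≡ 32 (mod 53), so λ ≡ 7.
  x = λ² - 45 - 50 = 49 - 95 ≡ 7; y = λ·(45 - 7) - 31 ≡ 23. → (7, 23)
8P: (7, 23) + (50, 13). λ = (13 - 23)/(50 - 7) ≡ 43/43 mod 53. 43⁻¹ ≡ 37 (mod 53), so λ ≡ 1.
  x = λ² - 7 - 50 = 1 - 57 ≡ 50; y = λ·(7 - 50) - 23 ≡ 40. → (50, 40)
9P: (50, 40) + (50, 13): same x and y₁ ≡ -y₂, so the sum is O.
9P = O, so the order is 9.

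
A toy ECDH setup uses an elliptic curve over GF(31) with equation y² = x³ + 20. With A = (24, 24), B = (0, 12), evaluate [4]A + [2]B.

First 4A:
Repeated addition: build up to 4A.
2A: tangent at (24, 24): λ = (3·24² + 0)/(2·24) ≡ 23/17. 17⁻¹ ≡ 11 (mod 31) since 17·11 = 187 ≡ 1, so λ ≡ 23·11 ≡ 5.
  x = λ² - 24 - 24 = 25 - 48 ≡ 8; y = λ·(24 - 8) - 24 ≡ 25. → (8, 25)
3A: (8, 25) + (24, 24). λ = (24 - 25)/(24 - 8) ≡ 30/16 mod 31. 16⁻¹ ≡ 2 (mod 31), so λ ≡ 29.
  x = λ² - 8 - 24 = 841 - 32 ≡ 3; y = λ·(8 - 3) - 25 ≡ 27. → (3, 27)
4A: (3, 27) + (24, 24). λ = (24 - 27)/(24 - 3) ≡ 28/21 mod 31. 21⁻¹ ≡ 3 (mod 31), so λ ≡ 22.
  x = λ² - 3 - 24 = 484 - 27 ≡ 23; y = λ·(3 - 23) - 27 ≡ 29. → (23, 29)
4A = (23, 29).
Next 2B:
Repeated addition: build up to 2B.
2B: tangent at (0, 12): λ = (3·0² + 0)/(2·12) ≡ 0/24. 24⁻¹ ≡ 22 (mod 31), so λ ≡ 0·22 ≡ 0.
  x = λ² - 0 - 0 = 0 - 0 ≡ 0; y = λ·(0 - 0) - 12 ≡ 19. → (0, 19)
2B = (0, 19).
Finally 4A + 2B:
(23, 29) + (0, 19). λ = (19 - 29)/(0 - 23) ≡ 21/8 mod 31. 8⁻¹ ≡ 4 (mod 31), so λ ≡ 22.
  x = λ² - 23 - 0 = 484 - 23 ≡ 27; y = λ·(23 - 27) - 29 ≡ 7. → (27, 7)

(27, 7)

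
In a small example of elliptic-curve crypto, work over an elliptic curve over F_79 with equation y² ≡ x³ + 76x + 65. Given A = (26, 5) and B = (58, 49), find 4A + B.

(34, 77)

First 4A:
Repeated addition: build up to 4A.
2A: tangent at (26, 5): λ = (3·26² + 76)/(2·5) ≡ 50/10. 10⁻¹ ≡ 8 (mod 79) since 10·8 = 80 ≡ 1, so λ ≡ 50·8 ≡ 5.
  x = λ² - 26 - 26 = 25 - 52 ≡ 52; y = λ·(26 - 52) - 5 ≡ 23. → (52, 23)
3A: (52, 23) + (26, 5). λ = (5 - 23)/(26 - 52) ≡ 61/53 mod 79. 53⁻¹ ≡ 3 (mod 79) since 53·3 = 159 ≡ 1, so λ ≡ 25.
  x = λ² - 52 - 26 = 625 - 78 ≡ 73; y = λ·(52 - 73) - 23 ≡ 5. → (73, 5)
4A: (73, 5) + (26, 5). λ = (5 - 5)/(26 - 73) ≡ 0/32 mod 79. 32⁻¹ ≡ 42 (mod 79), so λ ≡ 0.
  x = λ² - 73 - 26 = 0 - 99 ≡ 59; y = λ·(73 - 59) - 5 ≡ 74. → (59, 74)
4A = (59, 74).
Finally 4A + B:
(59, 74) + (58, 49). λ = (49 - 74)/(58 - 59) ≡ 54/78 mod 79. 78⁻¹ ≡ 78 (mod 79) since 78·78 = 6084 ≡ 1, so λ ≡ 25.
  x = λ² - 59 - 58 = 625 - 117 ≡ 34; y = λ·(59 - 34) - 74 ≡ 77. → (34, 77)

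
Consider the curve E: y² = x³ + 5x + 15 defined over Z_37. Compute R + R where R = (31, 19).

tangent at (31, 19): λ = (3·31² + 5)/(2·19) ≡ 2/1. 1⁻¹ ≡ 1 (mod 37), so λ ≡ 2·1 ≡ 2.
  x = λ² - 31 - 31 = 4 - 62 ≡ 16; y = λ·(31 - 16) - 19 ≡ 11. → (16, 11)

(16, 11)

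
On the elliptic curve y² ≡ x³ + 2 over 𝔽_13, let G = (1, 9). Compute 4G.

(10, 12)

Repeated addition: build up to 4G.
2G: tangent at (1, 9): λ = (3·1² + 0)/(2·9) ≡ 3/5. 5⁻¹ ≡ 8 (mod 13) since 5·8 = 40 ≡ 1, so λ ≡ 3·8 ≡ 11.
  x = λ² - 1 - 1 = 121 - 2 ≡ 2; y = λ·(1 - 2) - 9 ≡ 6. → (2, 6)
3G: (2, 6) + (1, 9). λ = (9 - 6)/(1 - 2) ≡ 3/12 mod 13. 12⁻¹ ≡ 12 (mod 13), so λ ≡ 10.
  x = λ² - 2 - 1 = 100 - 3 ≡ 6; y = λ·(2 - 6) - 6 ≡ 6. → (6, 6)
4G: (6, 6) + (1, 9). λ = (9 - 6)/(1 - 6) ≡ 3/8 mod 13. 8⁻¹ ≡ 5 (mod 13) since 8·5 = 40 ≡ 1, so λ ≡ 2.
  x = λ² - 6 - 1 = 4 - 7 ≡ 10; y = λ·(6 - 10) - 6 ≡ 12. → (10, 12)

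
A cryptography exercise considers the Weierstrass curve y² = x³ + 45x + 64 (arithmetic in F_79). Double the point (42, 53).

tangent at (42, 53): λ = (3·42² + 45)/(2·53) ≡ 44/27. 27⁻¹ ≡ 41 (mod 79) since 27·41 = 1107 ≡ 1, so λ ≡ 44·41 ≡ 66.
  x = λ² - 42 - 42 = 4356 - 84 ≡ 6; y = λ·(42 - 6) - 53 ≡ 32. → (6, 32)

(6, 32)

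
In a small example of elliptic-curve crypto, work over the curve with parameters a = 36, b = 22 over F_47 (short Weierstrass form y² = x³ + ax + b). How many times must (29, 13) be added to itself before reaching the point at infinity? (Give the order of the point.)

7

2P: tangent at (29, 13): λ = (3·29² + 36)/(2·13) ≡ 21/26. 26⁻¹ ≡ 38 (mod 47), so λ ≡ 21·38 ≡ 46.
  x = λ² - 29 - 29 = 2116 - 58 ≡ 37; y = λ·(29 - 37) - 13 ≡ 42. → (37, 42)
3P: (37, 42) + (29, 13). λ = (13 - 42)/(29 - 37) ≡ 18/39 mod 47. 39⁻¹ ≡ 41 (mod 47) since 39·41 = 1599 ≡ 1, so λ ≡ 33.
  x = λ² - 37 - 29 = 1089 - 66 ≡ 36; y = λ·(37 - 36) - 42 ≡ 38. → (36, 38)
4P: (36, 38) + (29, 13). λ = (13 - 38)/(29 - 36) ≡ 22/40 mod 47. 40⁻¹ ≡ 20 (mod 47), so λ ≡ 17.
  x = λ² - 36 - 29 = 289 - 65 ≡ 36; y = λ·(36 - 36) - 38 ≡ 9. → (36, 9)
5P: (36, 9) + (29, 13). λ = (13 - 9)/(29 - 36) ≡ 4/40 mod 47. 40⁻¹ ≡ 20 (mod 47) since 40·20 = 800 ≡ 1, so λ ≡ 33.
  x = λ² - 36 - 29 = 1089 - 65 ≡ 37; y = λ·(36 - 37) - 9 ≡ 5. → (37, 5)
6P: (37, 5) + (29, 13). λ = (13 - 5)/(29 - 37) ≡ 8/39 mod 47. 39⁻¹ ≡ 41 (mod 47) since 39·41 = 1599 ≡ 1, so λ ≡ 46.
  x = λ² - 37 - 29 = 2116 - 66 ≡ 29; y = λ·(37 - 29) - 5 ≡ 34. → (29, 34)
7P: (29, 34) + (29, 13): same x and y₁ ≡ -y₂, so the sum is the point at infinity.
7P = the point at infinity, so the order is 7.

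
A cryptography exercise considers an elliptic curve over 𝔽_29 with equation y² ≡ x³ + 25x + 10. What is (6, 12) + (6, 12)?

(10, 19)

tangent at (6, 12): λ = (3·6² + 25)/(2·12) ≡ 17/24. 24⁻¹ ≡ 23 (mod 29), so λ ≡ 17·23 ≡ 14.
  x = λ² - 6 - 6 = 196 - 12 ≡ 10; y = λ·(6 - 10) - 12 ≡ 19. → (10, 19)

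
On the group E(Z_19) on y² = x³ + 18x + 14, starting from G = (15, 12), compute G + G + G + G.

Double-and-add on 4 = (100)₂. Start with G = (15, 12) for the leading 1-bit.
double: tangent at (15, 12): λ = (3·15² + 18)/(2·12) ≡ 9/5. 5⁻¹ ≡ 4 (mod 19), so λ ≡ 9·4 ≡ 17.
  x = λ² - 15 - 15 = 289 - 30 ≡ 12; y = λ·(15 - 12) - 12 ≡ 1. → (12, 1)
double: tangent at (12, 1): λ = (3·12² + 18)/(2·1) ≡ 13/2. 2⁻¹ ≡ 10 (mod 19) since 2·10 = 20 ≡ 1, so λ ≡ 13·10 ≡ 16.
  x = λ² - 12 - 12 = 256 - 24 ≡ 4; y = λ·(12 - 4) - 1 ≡ 13. → (4, 13)

(4, 13)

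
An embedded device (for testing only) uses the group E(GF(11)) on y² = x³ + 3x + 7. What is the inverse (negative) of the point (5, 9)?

(5, 2)

-(5, 9) = (5, -9 mod 11) = (5, 2).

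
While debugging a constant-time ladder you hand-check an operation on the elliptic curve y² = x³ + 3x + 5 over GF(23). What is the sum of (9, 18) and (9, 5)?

The two points share x = 9 and their y-coordinates satisfy 18 + 5 ≡ 0 (mod 23), so they are inverses. Their sum is O.

O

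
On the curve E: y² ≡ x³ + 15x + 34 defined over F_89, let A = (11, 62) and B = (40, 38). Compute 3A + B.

First 3A:
Repeated addition: build up to 3A.
2A: tangent at (11, 62): λ = (3·11² + 15)/(2·62) ≡ 22/35. 35⁻¹ ≡ 28 (mod 89) since 35·28 = 980 ≡ 1, so λ ≡ 22·28 ≡ 82.
  x = λ² - 11 - 11 = 6724 - 22 ≡ 27; y = λ·(11 - 27) - 62 ≡ 50. → (27, 50)
3A: (27, 50) + (11, 62). λ = (62 - 50)/(11 - 27) ≡ 12/73 mod 89. 73⁻¹ ≡ 50 (mod 89), so λ ≡ 66.
  x = λ² - 27 - 11 = 4356 - 38 ≡ 46; y = λ·(27 - 46) - 50 ≡ 31. → (46, 31)
3A = (46, 31).
Finally 3A + B:
(46, 31) + (40, 38). λ = (38 - 31)/(40 - 46) ≡ 7/83 mod 89. 83⁻¹ ≡ 74 (mod 89) since 83·74 = 6142 ≡ 1, so λ ≡ 73.
  x = λ² - 46 - 40 = 5329 - 86 ≡ 81; y = λ·(46 - 81) - 31 ≡ 84. → (81, 84)

(81, 84)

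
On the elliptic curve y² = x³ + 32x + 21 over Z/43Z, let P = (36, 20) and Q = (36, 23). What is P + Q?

The two points share x = 36 and their y-coordinates satisfy 20 + 23 ≡ 0 (mod 43), so they are inverses. Their sum is the point at infinity.

O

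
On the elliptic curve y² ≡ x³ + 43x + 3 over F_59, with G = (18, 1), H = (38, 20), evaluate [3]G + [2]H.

First 3G:
Repeated addition: build up to 3G.
2G: tangent at (18, 1): λ = (3·18² + 43)/(2·1) ≡ 12/2. 2⁻¹ ≡ 30 (mod 59), so λ ≡ 12·30 ≡ 6.
  x = λ² - 18 - 18 = 36 - 36 ≡ 0; y = λ·(18 - 0) - 1 ≡ 48. → (0, 48)
3G: (0, 48) + (18, 1). λ = (1 - 48)/(18 - 0) ≡ 12/18 mod 59. 18⁻¹ ≡ 23 (mod 59) since 18·23 = 414 ≡ 1, so λ ≡ 40.
  x = λ² - 0 - 18 = 1600 - 18 ≡ 48; y = λ·(0 - 48) - 48 ≡ 38. → (48, 38)
3G = (48, 38).
Next 2H:
Repeated addition: build up to 2H.
2H: tangent at (38, 20): λ = (3·38² + 43)/(2·20) ≡ 9/40. 40⁻¹ ≡ 31 (mod 59), so λ ≡ 9·31 ≡ 43.
  x = λ² - 38 - 38 = 1849 - 76 ≡ 3; y = λ·(38 - 3) - 20 ≡ 10. → (3, 10)
2H = (3, 10).
Finally 3G + 2H:
(48, 38) + (3, 10). λ = (10 - 38)/(3 - 48) ≡ 31/14 mod 59. 14⁻¹ ≡ 38 (mod 59) since 14·38 = 532 ≡ 1, so λ ≡ 57.
  x = λ² - 48 - 3 = 3249 - 51 ≡ 12; y = λ·(48 - 12) - 38 ≡ 8. → (12, 8)

(12, 8)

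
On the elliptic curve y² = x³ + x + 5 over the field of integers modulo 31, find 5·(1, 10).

(3, 29)

Write Q = (1, 10).
Repeated addition: build up to 5Q.
2Q: tangent at (1, 10): λ = (3·1² + 1)/(2·10) ≡ 4/20. 20⁻¹ ≡ 14 (mod 31), so λ ≡ 4·14 ≡ 25.
  x = λ² - 1 - 1 = 625 - 2 ≡ 3; y = λ·(1 - 3) - 10 ≡ 2. → (3, 2)
3Q: (3, 2) + (1, 10). λ = (10 - 2)/(1 - 3) ≡ 8/29 mod 31. 29⁻¹ ≡ 15 (mod 31) since 29·15 = 435 ≡ 1, so λ ≡ 27.
  x = λ² - 3 - 1 = 729 - 4 ≡ 12; y = λ·(3 - 12) - 2 ≡ 3. → (12, 3)
4Q: (12, 3) + (1, 10). λ = (10 - 3)/(1 - 12) ≡ 7/20 mod 31. 20⁻¹ ≡ 14 (mod 31), so λ ≡ 5.
  x = λ² - 12 - 1 = 25 - 13 ≡ 12; y = λ·(12 - 12) - 3 ≡ 28. → (12, 28)
5Q: (12, 28) + (1, 10). λ = (10 - 28)/(1 - 12) ≡ 13/20 mod 31. 20⁻¹ ≡ 14 (mod 31) since 20·14 = 280 ≡ 1, so λ ≡ 27.
  x = λ² - 12 - 1 = 729 - 13 ≡ 3; y = λ·(12 - 3) - 28 ≡ 29. → (3, 29)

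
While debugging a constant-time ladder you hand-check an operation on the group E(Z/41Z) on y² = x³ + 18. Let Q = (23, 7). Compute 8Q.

Double-and-add on 8 = (1000)₂. Start with Q = (23, 7) for the leading 1-bit.
double: tangent at (23, 7): λ = (3·23² + 0)/(2·7) ≡ 29/14. 14⁻¹ ≡ 3 (mod 41), so λ ≡ 29·3 ≡ 5.
  x = λ² - 23 - 23 = 25 - 46 ≡ 20; y = λ·(23 - 20) - 7 ≡ 8. → (20, 8)
double: tangent at (20, 8): λ = (3·20² + 0)/(2·8) ≡ 11/16. 16⁻¹ ≡ 18 (mod 41) since 16·18 = 288 ≡ 1, so λ ≡ 11·18 ≡ 34.
  x = λ² - 20 - 20 = 1156 - 40 ≡ 9; y = λ·(20 - 9) - 8 ≡ 38. → (9, 38)
double: tangent at (9, 38): λ = (3·9² + 0)/(2·38) ≡ 38/35. 35⁻¹ ≡ 34 (mod 41) since 35·34 = 1190 ≡ 1, so λ ≡ 38·34 ≡ 21.
  x = λ² - 9 - 9 = 441 - 18 ≡ 13; y = λ·(9 - 13) - 38 ≡ 1. → (13, 1)

(13, 1)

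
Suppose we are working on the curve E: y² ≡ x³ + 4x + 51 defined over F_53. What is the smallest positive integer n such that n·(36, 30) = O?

2P: tangent at (36, 30): λ = (3·36² + 4)/(2·30) ≡ 23/7. 7⁻¹ ≡ 38 (mod 53), so λ ≡ 23·38 ≡ 26.
  x = λ² - 36 - 36 = 676 - 72 ≡ 21; y = λ·(36 - 21) - 30 ≡ 42. → (21, 42)
3P: (21, 42) + (36, 30). λ = (30 - 42)/(36 - 21) ≡ 41/15 mod 53. 15⁻¹ ≡ 46 (mod 53), so λ ≡ 31.
  x = λ² - 21 - 36 = 961 - 57 ≡ 3; y = λ·(21 - 3) - 42 ≡ 39. → (3, 39)
4P: (3, 39) + (36, 30). λ = (30 - 39)/(36 - 3) ≡ 44/33 mod 53. 33⁻¹ ≡ 45 (mod 53) since 33·45 = 1485 ≡ 1, so λ ≡ 19.
  x = λ² - 3 - 36 = 361 - 39 ≡ 4; y = λ·(3 - 4) - 39 ≡ 48. → (4, 48)
5P: (4, 48) + (36, 30). λ = (30 - 48)/(36 - 4) ≡ 35/32 mod 53. 32⁻¹ ≡ 5 (mod 53), so λ ≡ 16.
  x = λ² - 4 - 36 = 256 - 40 ≡ 4; y = λ·(4 - 4) - 48 ≡ 5. → (4, 5)
6P: (4, 5) + (36, 30). λ = (30 - 5)/(36 - 4) ≡ 25/32 mod 53. 32⁻¹ ≡ 5 (mod 53) since 32·5 = 160 ≡ 1, so λ ≡ 19.
  x = λ² - 4 - 36 = 361 - 40 ≡ 3; y = λ·(4 - 3) - 5 ≡ 14. → (3, 14)
7P: (3, 14) + (36, 30). λ = (30 - 14)/(36 - 3) ≡ 16/33 mod 53. 33⁻¹ ≡ 45 (mod 53) since 33·45 = 1485 ≡ 1, so λ ≡ 31.
  x = λ² - 3 - 36 = 961 - 39 ≡ 21; y = λ·(3 - 21) - 14 ≡ 11. → (21, 11)
8P: (21, 11) + (36, 30). λ = (30 - 11)/(36 - 21) ≡ 19/15 mod 53. 15⁻¹ ≡ 46 (mod 53) since 15·46 = 690 ≡ 1, so λ ≡ 26.
  x = λ² - 21 - 36 = 676 - 57 ≡ 36; y = λ·(21 - 36) - 11 ≡ 23. → (36, 23)
9P: (36, 23) + (36, 30): same x and y₁ ≡ -y₂, so the sum is O.
9P = O, so the order is 9.

9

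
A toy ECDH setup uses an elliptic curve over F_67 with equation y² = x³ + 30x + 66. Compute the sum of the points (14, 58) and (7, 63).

(14, 58) + (7, 63). λ = (63 - 58)/(7 - 14) ≡ 5/60 mod 67. 60⁻¹ ≡ 19 (mod 67) since 60·19 = 1140 ≡ 1, so λ ≡ 28.
  x = λ² - 14 - 7 = 784 - 21 ≡ 26; y = λ·(14 - 26) - 58 ≡ 8. → (26, 8)

(26, 8)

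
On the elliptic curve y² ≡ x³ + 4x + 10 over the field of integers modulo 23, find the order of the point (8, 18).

2P: tangent at (8, 18): λ = (3·8² + 4)/(2·18) ≡ 12/13. 13⁻¹ ≡ 16 (mod 23) since 13·16 = 208 ≡ 1, so λ ≡ 12·16 ≡ 8.
  x = λ² - 8 - 8 = 64 - 16 ≡ 2; y = λ·(8 - 2) - 18 ≡ 7. → (2, 7)
3P: (2, 7) + (8, 18). λ = (18 - 7)/(8 - 2) ≡ 11/6 mod 23. 6⁻¹ ≡ 4 (mod 23), so λ ≡ 21.
  x = λ² - 2 - 8 = 441 - 10 ≡ 17; y = λ·(2 - 17) - 7 ≡ 0. → (17, 0)
4P: (17, 0) + (8, 18). λ = (18 - 0)/(8 - 17) ≡ 18/14 mod 23. 14⁻¹ ≡ 5 (mod 23) since 14·5 = 70 ≡ 1, so λ ≡ 21.
  x = λ² - 17 - 8 = 441 - 25 ≡ 2; y = λ·(17 - 2) - 0 ≡ 16. → (2, 16)
5P: (2, 16) + (8, 18). λ = (18 - 16)/(8 - 2) ≡ 2/6 mod 23. 6⁻¹ ≡ 4 (mod 23) since 6·4 = 24 ≡ 1, so λ ≡ 8.
  x = λ² - 2 - 8 = 64 - 10 ≡ 8; y = λ·(2 - 8) - 16 ≡ 5. → (8, 5)
6P: (8, 5) + (8, 18): same x and y₁ ≡ -y₂, so the sum is the point at infinity.
6P = the point at infinity, so the order is 6.

6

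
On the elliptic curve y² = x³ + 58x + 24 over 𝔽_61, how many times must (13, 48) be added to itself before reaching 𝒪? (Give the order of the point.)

2P: tangent at (13, 48): λ = (3·13² + 58)/(2·48) ≡ 16/35. 35⁻¹ ≡ 7 (mod 61) since 35·7 = 245 ≡ 1, so λ ≡ 16·7 ≡ 51.
  x = λ² - 13 - 13 = 2601 - 26 ≡ 13; y = λ·(13 - 13) - 48 ≡ 13. → (13, 13)
3P: (13, 13) + (13, 48): same x and y₁ ≡ -y₂, so the sum is 𝒪.
3P = 𝒪, so the order is 3.

3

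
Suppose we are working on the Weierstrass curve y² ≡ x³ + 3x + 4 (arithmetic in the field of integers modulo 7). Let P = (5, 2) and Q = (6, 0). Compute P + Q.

(0, 2)

(5, 2) + (6, 0). λ = (0 - 2)/(6 - 5) ≡ 5/1 mod 7. 1⁻¹ ≡ 1 (mod 7) since 1·1 = 1 ≡ 1, so λ ≡ 5.
  x = λ² - 5 - 6 = 25 - 11 ≡ 0; y = λ·(5 - 0) - 2 ≡ 2. → (0, 2)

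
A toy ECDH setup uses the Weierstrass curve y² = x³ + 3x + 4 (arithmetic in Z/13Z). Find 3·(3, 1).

(0, 2)

Write P = (3, 1).
Repeated addition: build up to 3P.
2P: tangent at (3, 1): λ = (3·3² + 3)/(2·1) ≡ 4/2. 2⁻¹ ≡ 7 (mod 13), so λ ≡ 4·7 ≡ 2.
  x = λ² - 3 - 3 = 4 - 6 ≡ 11; y = λ·(3 - 11) - 1 ≡ 9. → (11, 9)
3P: (11, 9) + (3, 1). λ = (1 - 9)/(3 - 11) ≡ 5/5 mod 13. 5⁻¹ ≡ 8 (mod 13), so λ ≡ 1.
  x = λ² - 11 - 3 = 1 - 14 ≡ 0; y = λ·(11 - 0) - 9 ≡ 2. → (0, 2)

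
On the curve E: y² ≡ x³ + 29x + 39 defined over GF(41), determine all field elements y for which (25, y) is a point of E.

x³ + 29x + 39 = 16389 ≡ 30 (mod 41).
30 is a non-residue mod 41; no y exists.

none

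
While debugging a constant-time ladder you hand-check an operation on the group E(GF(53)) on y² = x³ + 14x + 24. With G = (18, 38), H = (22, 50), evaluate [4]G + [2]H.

First 4G:
Double-and-add on 4 = (100)₂. Start with G = (18, 38) for the leading 1-bit.
double: tangent at (18, 38): λ = (3·18² + 14)/(2·38) ≡ 32/23. 23⁻¹ ≡ 30 (mod 53), so λ ≡ 32·30 ≡ 6.
  x = λ² - 18 - 18 = 36 - 36 ≡ 0; y = λ·(18 - 0) - 38 ≡ 17. → (0, 17)
double: tangent at (0, 17): λ = (3·0² + 14)/(2·17) ≡ 14/34. 34⁻¹ ≡ 39 (mod 53) since 34·39 = 1326 ≡ 1, so λ ≡ 14·39 ≡ 16.
  x = λ² - 0 - 0 = 256 - 0 ≡ 44; y = λ·(0 - 44) - 17 ≡ 21. → (44, 21)
4G = (44, 21).
Next 2H:
Repeated addition: build up to 2H.
2H: tangent at (22, 50): λ = (3·22² + 14)/(2·50) ≡ 35/47. 47⁻¹ ≡ 44 (mod 53) since 47·44 = 2068 ≡ 1, so λ ≡ 35·44 ≡ 3.
  x = λ² - 22 - 22 = 9 - 44 ≡ 18; y = λ·(22 - 18) - 50 ≡ 15. → (18, 15)
2H = (18, 15).
Finally 4G + 2H:
(44, 21) + (18, 15). λ = (15 - 21)/(18 - 44) ≡ 47/27 mod 53. 27⁻¹ ≡ 2 (mod 53), so λ ≡ 41.
  x = λ² - 44 - 18 = 1681 - 62 ≡ 29; y = λ·(44 - 29) - 21 ≡ 11. → (29, 11)

(29, 11)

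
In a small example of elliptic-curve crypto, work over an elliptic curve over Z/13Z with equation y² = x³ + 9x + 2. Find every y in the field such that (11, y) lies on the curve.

none

x³ + 9x + 2 = 1432 ≡ 2 (mod 13).
2 is a non-residue mod 13; no y exists.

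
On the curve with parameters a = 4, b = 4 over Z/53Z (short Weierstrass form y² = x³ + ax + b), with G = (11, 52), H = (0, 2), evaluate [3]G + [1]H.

(1, 50)

First 3G:
Repeated addition: build up to 3G.
2G: tangent at (11, 52): λ = (3·11² + 4)/(2·52) ≡ 49/51. 51⁻¹ ≡ 26 (mod 53), so λ ≡ 49·26 ≡ 2.
  x = λ² - 11 - 11 = 4 - 22 ≡ 35; y = λ·(11 - 35) - 52 ≡ 6. → (35, 6)
3G: (35, 6) + (11, 52). λ = (52 - 6)/(11 - 35) ≡ 46/29 mod 53. 29⁻¹ ≡ 11 (mod 53), so λ ≡ 29.
  x = λ² - 35 - 11 = 841 - 46 ≡ 0; y = λ·(35 - 0) - 6 ≡ 2. → (0, 2)
3G = (0, 2).
Finally 3G + H:
tangent at (0, 2): λ = (3·0² + 4)/(2·2) ≡ 4/4. 4⁻¹ ≡ 40 (mod 53), so λ ≡ 4·40 ≡ 1.
  x = λ² - 0 - 0 = 1 - 0 ≡ 1; y = λ·(0 - 1) - 2 ≡ 50. → (1, 50)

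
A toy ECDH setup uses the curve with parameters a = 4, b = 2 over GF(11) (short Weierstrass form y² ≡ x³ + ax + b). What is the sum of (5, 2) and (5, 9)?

The two points share x = 5 and their y-coordinates satisfy 2 + 9 ≡ 0 (mod 11), so they are inverses. Their sum is O.

O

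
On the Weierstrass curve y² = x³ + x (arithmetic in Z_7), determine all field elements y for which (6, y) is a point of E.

none

x³ + 1x + 0 = 222 ≡ 5 (mod 7).
5 is a non-residue mod 7; no y exists.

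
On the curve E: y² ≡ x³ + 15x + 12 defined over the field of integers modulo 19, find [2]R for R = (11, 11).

(8, 6)

tangent at (11, 11): λ = (3·11² + 15)/(2·11) ≡ 17/3. 3⁻¹ ≡ 13 (mod 19), so λ ≡ 17·13 ≡ 12.
  x = λ² - 11 - 11 = 144 - 22 ≡ 8; y = λ·(11 - 8) - 11 ≡ 6. → (8, 6)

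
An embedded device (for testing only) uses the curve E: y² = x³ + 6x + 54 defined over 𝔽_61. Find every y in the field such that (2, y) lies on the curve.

x³ + 6x + 54 = 74 ≡ 13 (mod 61).
Square roots of 13 mod 61: 14 and 47 (since 14² = 196 ≡ 13).

14, 47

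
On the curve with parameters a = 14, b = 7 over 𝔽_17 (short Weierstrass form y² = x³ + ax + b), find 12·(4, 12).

Write P = (4, 12).
Repeated addition: build up to 12P.
2P: tangent at (4, 12): λ = (3·4² + 14)/(2·12) ≡ 11/7. 7⁻¹ ≡ 5 (mod 17) since 7·5 = 35 ≡ 1, so λ ≡ 11·5 ≡ 4.
  x = λ² - 4 - 4 = 16 - 8 ≡ 8; y = λ·(4 - 8) - 12 ≡ 6. → (8, 6)
3P: (8, 6) + (4, 12). λ = (12 - 6)/(4 - 8) ≡ 6/13 mod 17. 13⁻¹ ≡ 4 (mod 17), so λ ≡ 7.
  x = λ² - 8 - 4 = 49 - 12 ≡ 3; y = λ·(8 - 3) - 6 ≡ 12. → (3, 12)
4P: (3, 12) + (4, 12). λ = (12 - 12)/(4 - 3) ≡ 0/1 mod 17. 1⁻¹ ≡ 1 (mod 17), so λ ≡ 0.
  x = λ² - 3 - 4 = 0 - 7 ≡ 10; y = λ·(3 - 10) - 12 ≡ 5. → (10, 5)
5P: (10, 5) + (4, 12). λ = (12 - 5)/(4 - 10) ≡ 7/11 mod 17. 11⁻¹ ≡ 14 (mod 17) since 11·14 = 154 ≡ 1, so λ ≡ 13.
  x = λ² - 10 - 4 = 169 - 14 ≡ 2; y = λ·(10 - 2) - 5 ≡ 14. → (2, 14)
6P: (2, 14) + (4, 12). λ = (12 - 14)/(4 - 2) ≡ 15/2 mod 17. 2⁻¹ ≡ 9 (mod 17), so λ ≡ 16.
  x = λ² - 2 - 4 = 256 - 6 ≡ 12; y = λ·(2 - 12) - 14 ≡ 13. → (12, 13)
7P: (12, 13) + (4, 12). λ = (12 - 13)/(4 - 12) ≡ 16/9 mod 17. 9⁻¹ ≡ 2 (mod 17) since 9·2 = 18 ≡ 1, so λ ≡ 15.
  x = λ² - 12 - 4 = 225 - 16 ≡ 5; y = λ·(12 - 5) - 13 ≡ 7. → (5, 7)
8P: (5, 7) + (4, 12). λ = (12 - 7)/(4 - 5) ≡ 5/16 mod 17. 16⁻¹ ≡ 16 (mod 17) since 16·16 = 256 ≡ 1, so λ ≡ 12.
  x = λ² - 5 - 4 = 144 - 9 ≡ 16; y = λ·(5 - 16) - 7 ≡ 14. → (16, 14)
9P: (16, 14) + (4, 12). λ = (12 - 14)/(4 - 16) ≡ 15/5 mod 17. 5⁻¹ ≡ 7 (mod 17), so λ ≡ 3.
  x = λ² - 16 - 4 = 9 - 20 ≡ 6; y = λ·(16 - 6) - 14 ≡ 16. → (6, 16)
10P: (6, 16) + (4, 12). λ = (12 - 16)/(4 - 6) ≡ 13/15 mod 17. 15⁻¹ ≡ 8 (mod 17), so λ ≡ 2.
  x = λ² - 6 - 4 = 4 - 10 ≡ 11; y = λ·(6 - 11) - 16 ≡ 8. → (11, 8)
11P: (11, 8) + (4, 12). λ = (12 - 8)/(4 - 11) ≡ 4/10 mod 17. 10⁻¹ ≡ 12 (mod 17), so λ ≡ 14.
  x = λ² - 11 - 4 = 196 - 15 ≡ 11; y = λ·(11 - 11) - 8 ≡ 9. → (11, 9)
12P: (11, 9) + (4, 12). λ = (12 - 9)/(4 - 11) ≡ 3/10 mod 17. 10⁻¹ ≡ 12 (mod 17), so λ ≡ 2.
  x = λ² - 11 - 4 = 4 - 15 ≡ 6; y = λ·(11 - 6) - 9 ≡ 1. → (6, 1)

(6, 1)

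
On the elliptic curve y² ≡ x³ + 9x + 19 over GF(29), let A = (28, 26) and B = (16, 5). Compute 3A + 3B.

First 3A:
Repeated addition: build up to 3A.
2A: tangent at (28, 26): λ = (3·28² + 9)/(2·26) ≡ 12/23. 23⁻¹ ≡ 24 (mod 29) since 23·24 = 552 ≡ 1, so λ ≡ 12·24 ≡ 27.
  x = λ² - 28 - 28 = 729 - 56 ≡ 6; y = λ·(28 - 6) - 26 ≡ 17. → (6, 17)
3A: (6, 17) + (28, 26). λ = (26 - 17)/(28 - 6) ≡ 9/22 mod 29. 22⁻¹ ≡ 4 (mod 29), so λ ≡ 7.
  x = λ² - 6 - 28 = 49 - 34 ≡ 15; y = λ·(6 - 15) - 17 ≡ 7. → (15, 7)
3A = (15, 7).
Next 3B:
Repeated addition: build up to 3B.
2B: tangent at (16, 5): λ = (3·16² + 9)/(2·5) ≡ 23/10. 10⁻¹ ≡ 3 (mod 29), so λ ≡ 23·3 ≡ 11.
  x = λ² - 16 - 16 = 121 - 32 ≡ 2; y = λ·(16 - 2) - 5 ≡ 4. → (2, 4)
3B: (2, 4) + (16, 5). λ = (5 - 4)/(16 - 2) ≡ 1/14 mod 29. 14⁻¹ ≡ 27 (mod 29), so λ ≡ 27.
  x = λ² - 2 - 16 = 729 - 18 ≡ 15; y = λ·(2 - 15) - 4 ≡ 22. → (15, 22)
3B = (15, 22).
Finally 3A + 3B:
(15, 7) + (15, 22): same x and y₁ ≡ -y₂, so the sum is ∞.

O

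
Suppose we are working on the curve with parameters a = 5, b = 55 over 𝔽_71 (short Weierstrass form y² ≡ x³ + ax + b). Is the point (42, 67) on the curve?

y² = 67² ≡ 16; x³ + 5x + 55 = 74353 ≡ 16 (mod 71). 16 = 16.

yes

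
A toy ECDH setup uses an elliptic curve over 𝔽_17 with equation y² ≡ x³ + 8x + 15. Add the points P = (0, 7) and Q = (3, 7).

(14, 10)

(0, 7) + (3, 7). λ = (7 - 7)/(3 - 0) ≡ 0/3 mod 17. 3⁻¹ ≡ 6 (mod 17), so λ ≡ 0.
  x = λ² - 0 - 3 = 0 - 3 ≡ 14; y = λ·(0 - 14) - 7 ≡ 10. → (14, 10)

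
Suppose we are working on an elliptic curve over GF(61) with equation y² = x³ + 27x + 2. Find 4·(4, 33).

Write Q = (4, 33).
Repeated addition: build up to 4Q.
2Q: tangent at (4, 33): λ = (3·4² + 27)/(2·33) ≡ 14/5. 5⁻¹ ≡ 49 (mod 61), so λ ≡ 14·49 ≡ 15.
  x = λ² - 4 - 4 = 225 - 8 ≡ 34; y = λ·(4 - 34) - 33 ≡ 5. → (34, 5)
3Q: (34, 5) + (4, 33). λ = (33 - 5)/(4 - 34) ≡ 28/31 mod 61. 31⁻¹ ≡ 2 (mod 61) since 31·2 = 62 ≡ 1, so λ ≡ 56.
  x = λ² - 34 - 4 = 3136 - 38 ≡ 48; y = λ·(34 - 48) - 5 ≡ 4. → (48, 4)
4Q: (48, 4) + (4, 33). λ = (33 - 4)/(4 - 48) ≡ 29/17 mod 61. 17⁻¹ ≡ 18 (mod 61), so λ ≡ 34.
  x = λ² - 48 - 4 = 1156 - 52 ≡ 6; y = λ·(48 - 6) - 4 ≡ 21. → (6, 21)

(6, 21)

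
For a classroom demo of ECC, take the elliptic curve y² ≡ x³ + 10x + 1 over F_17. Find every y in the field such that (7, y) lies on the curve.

none

x³ + 10x + 1 = 414 ≡ 6 (mod 17).
6 is a non-residue mod 17; no y exists.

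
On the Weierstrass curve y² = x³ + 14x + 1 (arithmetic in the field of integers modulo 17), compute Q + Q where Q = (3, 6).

tangent at (3, 6): λ = (3·3² + 14)/(2·6) ≡ 7/12. 12⁻¹ ≡ 10 (mod 17), so λ ≡ 7·10 ≡ 2.
  x = λ² - 3 - 3 = 4 - 6 ≡ 15; y = λ·(3 - 15) - 6 ≡ 4. → (15, 4)

(15, 4)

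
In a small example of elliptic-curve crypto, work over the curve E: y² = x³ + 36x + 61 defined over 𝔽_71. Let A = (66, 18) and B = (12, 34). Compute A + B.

(66, 18) + (12, 34). λ = (34 - 18)/(12 - 66) ≡ 16/17 mod 71. 17⁻¹ ≡ 46 (mod 71), so λ ≡ 26.
  x = λ² - 66 - 12 = 676 - 78 ≡ 30; y = λ·(66 - 30) - 18 ≡ 66. → (30, 66)

(30, 66)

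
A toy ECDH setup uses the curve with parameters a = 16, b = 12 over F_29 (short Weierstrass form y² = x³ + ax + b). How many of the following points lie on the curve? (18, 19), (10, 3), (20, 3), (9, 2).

2

(18, 19): 19² ≡ 13, rhs ≡ 13 → on.
(10, 3): 3² ≡ 9, rhs ≡ 12 → off.
(20, 3): 3² ≡ 9, rhs ≡ 9 → on.
(9, 2): 2² ≡ 4, rhs ≡ 15 → off.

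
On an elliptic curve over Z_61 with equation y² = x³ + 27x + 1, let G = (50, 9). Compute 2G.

(17, 35)

tangent at (50, 9): λ = (3·50² + 27)/(2·9) ≡ 24/18. 18⁻¹ ≡ 17 (mod 61), so λ ≡ 24·17 ≡ 42.
  x = λ² - 50 - 50 = 1764 - 100 ≡ 17; y = λ·(50 - 17) - 9 ≡ 35. → (17, 35)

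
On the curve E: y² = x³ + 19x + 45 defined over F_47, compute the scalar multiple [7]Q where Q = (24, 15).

Repeated addition: build up to 7Q.
2Q: tangent at (24, 15): λ = (3·24² + 19)/(2·15) ≡ 8/30. 30⁻¹ ≡ 11 (mod 47) since 30·11 = 330 ≡ 1, so λ ≡ 8·11 ≡ 41.
  x = λ² - 24 - 24 = 1681 - 48 ≡ 35; y = λ·(24 - 35) - 15 ≡ 4. → (35, 4)
3Q: (35, 4) + (24, 15). λ = (15 - 4)/(24 - 35) ≡ 11/36 mod 47. 36⁻¹ ≡ 17 (mod 47) since 36·17 = 612 ≡ 1, so λ ≡ 46.
  x = λ² - 35 - 24 = 2116 - 59 ≡ 36; y = λ·(35 - 36) - 4 ≡ 44. → (36, 44)
4Q: (36, 44) + (24, 15). λ = (15 - 44)/(24 - 36) ≡ 18/35 mod 47. 35⁻¹ ≡ 43 (mod 47), so λ ≡ 22.
  x = λ² - 36 - 24 = 484 - 60 ≡ 1; y = λ·(36 - 1) - 44 ≡ 21. → (1, 21)
5Q: (1, 21) + (24, 15). λ = (15 - 21)/(24 - 1) ≡ 41/23 mod 47. 23⁻¹ ≡ 45 (mod 47) since 23·45 = 1035 ≡ 1, so λ ≡ 12.
  x = λ² - 1 - 24 = 144 - 25 ≡ 25; y = λ·(1 - 25) - 21 ≡ 20. → (25, 20)
6Q: (25, 20) + (24, 15). λ = (15 - 20)/(24 - 25) ≡ 42/46 mod 47. 46⁻¹ ≡ 46 (mod 47), so λ ≡ 5.
  x = λ² - 25 - 24 = 25 - 49 ≡ 23; y = λ·(25 - 23) - 20 ≡ 37. → (23, 37)
7Q: (23, 37) + (24, 15). λ = (15 - 37)/(24 - 23) ≡ 25/1 mod 47. 1⁻¹ ≡ 1 (mod 47) since 1·1 = 1 ≡ 1, so λ ≡ 25.
  x = λ² - 23 - 24 = 625 - 47 ≡ 14; y = λ·(23 - 14) - 37 ≡ 0. → (14, 0)

(14, 0)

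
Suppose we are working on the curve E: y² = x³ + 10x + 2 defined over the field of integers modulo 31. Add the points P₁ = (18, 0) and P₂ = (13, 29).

(20, 24)

(18, 0) + (13, 29). λ = (29 - 0)/(13 - 18) ≡ 29/26 mod 31. 26⁻¹ ≡ 6 (mod 31) since 26·6 = 156 ≡ 1, so λ ≡ 19.
  x = λ² - 18 - 13 = 361 - 31 ≡ 20; y = λ·(18 - 20) - 0 ≡ 24. → (20, 24)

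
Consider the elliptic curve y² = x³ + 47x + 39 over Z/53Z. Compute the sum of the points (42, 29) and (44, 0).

(5, 44)

(42, 29) + (44, 0). λ = (0 - 29)/(44 - 42) ≡ 24/2 mod 53. 2⁻¹ ≡ 27 (mod 53) since 2·27 = 54 ≡ 1, so λ ≡ 12.
  x = λ² - 42 - 44 = 144 - 86 ≡ 5; y = λ·(42 - 5) - 29 ≡ 44. → (5, 44)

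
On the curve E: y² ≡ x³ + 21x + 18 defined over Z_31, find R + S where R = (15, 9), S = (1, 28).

(15, 9) + (1, 28). λ = (28 - 9)/(1 - 15) ≡ 19/17 mod 31. 17⁻¹ ≡ 11 (mod 31) since 17·11 = 187 ≡ 1, so λ ≡ 23.
  x = λ² - 15 - 1 = 529 - 16 ≡ 17; y = λ·(15 - 17) - 9 ≡ 7. → (17, 7)

(17, 7)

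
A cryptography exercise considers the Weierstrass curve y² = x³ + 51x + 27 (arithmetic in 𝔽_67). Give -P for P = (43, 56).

-(43, 56) = (43, -56 mod 67) = (43, 11).

(43, 11)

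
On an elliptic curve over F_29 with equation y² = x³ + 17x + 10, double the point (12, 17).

(14, 18)

tangent at (12, 17): λ = (3·12² + 17)/(2·17) ≡ 14/5. 5⁻¹ ≡ 6 (mod 29), so λ ≡ 14·6 ≡ 26.
  x = λ² - 12 - 12 = 676 - 24 ≡ 14; y = λ·(12 - 14) - 17 ≡ 18. → (14, 18)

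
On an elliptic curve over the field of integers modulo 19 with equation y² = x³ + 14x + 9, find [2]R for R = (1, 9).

(2, 8)

tangent at (1, 9): λ = (3·1² + 14)/(2·9) ≡ 17/18. 18⁻¹ ≡ 18 (mod 19), so λ ≡ 17·18 ≡ 2.
  x = λ² - 1 - 1 = 4 - 2 ≡ 2; y = λ·(1 - 2) - 9 ≡ 8. → (2, 8)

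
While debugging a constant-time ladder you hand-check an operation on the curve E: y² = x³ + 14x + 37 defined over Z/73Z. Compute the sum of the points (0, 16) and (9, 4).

(9, 69)

(0, 16) + (9, 4). λ = (4 - 16)/(9 - 0) ≡ 61/9 mod 73. 9⁻¹ ≡ 65 (mod 73) since 9·65 = 585 ≡ 1, so λ ≡ 23.
  x = λ² - 0 - 9 = 529 - 9 ≡ 9; y = λ·(0 - 9) - 16 ≡ 69. → (9, 69)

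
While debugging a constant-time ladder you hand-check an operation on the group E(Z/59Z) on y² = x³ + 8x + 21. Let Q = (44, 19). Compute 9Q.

O

Repeated addition: build up to 9Q.
2Q: tangent at (44, 19): λ = (3·44² + 8)/(2·19) ≡ 34/38. 38⁻¹ ≡ 14 (mod 59), so λ ≡ 34·14 ≡ 4.
  x = λ² - 44 - 44 = 16 - 88 ≡ 46; y = λ·(44 - 46) - 19 ≡ 32. → (46, 32)
3Q: (46, 32) + (44, 19). λ = (19 - 32)/(44 - 46) ≡ 46/57 mod 59. 57⁻¹ ≡ 29 (mod 59) since 57·29 = 1653 ≡ 1, so λ ≡ 36.
  x = λ² - 46 - 44 = 1296 - 90 ≡ 26; y = λ·(46 - 26) - 32 ≡ 39. → (26, 39)
4Q: (26, 39) + (44, 19). λ = (19 - 39)/(44 - 26) ≡ 39/18 mod 59. 18⁻¹ ≡ 23 (mod 59), so λ ≡ 12.
  x = λ² - 26 - 44 = 144 - 70 ≡ 15; y = λ·(26 - 15) - 39 ≡ 34. → (15, 34)
5Q: (15, 34) + (44, 19). λ = (19 - 34)/(44 - 15) ≡ 44/29 mod 59. 29⁻¹ ≡ 57 (mod 59) since 29·57 = 1653 ≡ 1, so λ ≡ 30.
  x = λ² - 15 - 44 = 900 - 59 ≡ 15; y = λ·(15 - 15) - 34 ≡ 25. → (15, 25)
6Q: (15, 25) + (44, 19). λ = (19 - 25)/(44 - 15) ≡ 53/29 mod 59. 29⁻¹ ≡ 57 (mod 59), so λ ≡ 12.
  x = λ² - 15 - 44 = 144 - 59 ≡ 26; y = λ·(15 - 26) - 25 ≡ 20. → (26, 20)
7Q: (26, 20) + (44, 19). λ = (19 - 20)/(44 - 26) ≡ 58/18 mod 59. 18⁻¹ ≡ 23 (mod 59), so λ ≡ 36.
  x = λ² - 26 - 44 = 1296 - 70 ≡ 46; y = λ·(26 - 46) - 20 ≡ 27. → (46, 27)
8Q: (46, 27) + (44, 19). λ = (19 - 27)/(44 - 46) ≡ 51/57 mod 59. 57⁻¹ ≡ 29 (mod 59), so λ ≡ 4.
  x = λ² - 46 - 44 = 16 - 90 ≡ 44; y = λ·(46 - 44) - 27 ≡ 40. → (44, 40)
9Q: (44, 40) + (44, 19): same x and y₁ ≡ -y₂, so the sum is the point at infinity.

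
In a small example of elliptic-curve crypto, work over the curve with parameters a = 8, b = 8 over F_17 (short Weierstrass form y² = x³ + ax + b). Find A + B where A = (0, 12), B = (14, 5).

(0, 12) + (14, 5). λ = (5 - 12)/(14 - 0) ≡ 10/14 mod 17. 14⁻¹ ≡ 11 (mod 17) since 14·11 = 154 ≡ 1, so λ ≡ 8.
  x = λ² - 0 - 14 = 64 - 14 ≡ 16; y = λ·(0 - 16) - 12 ≡ 13. → (16, 13)

(16, 13)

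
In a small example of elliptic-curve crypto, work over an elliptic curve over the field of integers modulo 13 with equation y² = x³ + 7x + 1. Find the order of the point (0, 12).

4

2P: tangent at (0, 12): λ = (3·0² + 7)/(2·12) ≡ 7/11. 11⁻¹ ≡ 6 (mod 13), so λ ≡ 7·6 ≡ 3.
  x = λ² - 0 - 0 = 9 - 0 ≡ 9; y = λ·(0 - 9) - 12 ≡ 0. → (9, 0)
3P: (9, 0) + (0, 12). λ = (12 - 0)/(0 - 9) ≡ 12/4 mod 13. 4⁻¹ ≡ 10 (mod 13) since 4·10 = 40 ≡ 1, so λ ≡ 3.
  x = λ² - 9 - 0 = 9 - 9 ≡ 0; y = λ·(9 - 0) - 0 ≡ 1. → (0, 1)
4P: (0, 1) + (0, 12): same x and y₁ ≡ -y₂, so the sum is ∞.
4P = ∞, so the order is 4.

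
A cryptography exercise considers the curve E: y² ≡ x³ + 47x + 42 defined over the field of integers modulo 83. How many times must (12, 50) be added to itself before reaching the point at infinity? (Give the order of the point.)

2P: tangent at (12, 50): λ = (3·12² + 47)/(2·50) ≡ 64/17. 17⁻¹ ≡ 44 (mod 83), so λ ≡ 64·44 ≡ 77.
  x = λ² - 12 - 12 = 5929 - 24 ≡ 12; y = λ·(12 - 12) - 50 ≡ 33. → (12, 33)
3P: (12, 33) + (12, 50): same x and y₁ ≡ -y₂, so the sum is the point at infinity.
3P = the point at infinity, so the order is 3.

3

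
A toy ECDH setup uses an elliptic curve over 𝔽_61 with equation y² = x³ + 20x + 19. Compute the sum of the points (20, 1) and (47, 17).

(20, 1) + (47, 17). λ = (17 - 1)/(47 - 20) ≡ 16/27 mod 61. 27⁻¹ ≡ 52 (mod 61), so λ ≡ 39.
  x = λ² - 20 - 47 = 1521 - 67 ≡ 51; y = λ·(20 - 51) - 1 ≡ 10. → (51, 10)

(51, 10)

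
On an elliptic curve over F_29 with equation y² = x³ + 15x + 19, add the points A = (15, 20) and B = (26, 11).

(10, 26)

(15, 20) + (26, 11). λ = (11 - 20)/(26 - 15) ≡ 20/11 mod 29. 11⁻¹ ≡ 8 (mod 29), so λ ≡ 15.
  x = λ² - 15 - 26 = 225 - 41 ≡ 10; y = λ·(15 - 10) - 20 ≡ 26. → (10, 26)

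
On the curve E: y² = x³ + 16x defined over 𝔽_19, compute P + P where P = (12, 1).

tangent at (12, 1): λ = (3·12² + 16)/(2·1) ≡ 11/2. 2⁻¹ ≡ 10 (mod 19) since 2·10 = 20 ≡ 1, so λ ≡ 11·10 ≡ 15.
  x = λ² - 12 - 12 = 225 - 24 ≡ 11; y = λ·(12 - 11) - 1 ≡ 14. → (11, 14)

(11, 14)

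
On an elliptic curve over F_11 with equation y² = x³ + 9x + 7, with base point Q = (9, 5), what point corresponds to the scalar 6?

O

Double-and-add on 6 = (110)₂. Start with Q = (9, 5) for the leading 1-bit.
double: tangent at (9, 5): λ = (3·9² + 9)/(2·5) ≡ 10/10. 10⁻¹ ≡ 10 (mod 11), so λ ≡ 10·10 ≡ 1.
  x = λ² - 9 - 9 = 1 - 18 ≡ 5; y = λ·(9 - 5) - 5 ≡ 10. → (5, 10)
add Q: (5, 10) + (9, 5). λ = (5 - 10)/(9 - 5) ≡ 6/4 mod 11. 4⁻¹ ≡ 3 (mod 11), so λ ≡ 7.
  x = λ² - 5 - 9 = 49 - 14 ≡ 2; y = λ·(5 - 2) - 10 ≡ 0. → (2, 0)
double: (2, 0) + (2, 0): same x and y₁ ≡ -y₂, so the sum is the point at infinity.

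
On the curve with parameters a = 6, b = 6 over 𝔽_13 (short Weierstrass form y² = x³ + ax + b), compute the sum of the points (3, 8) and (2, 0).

(3, 8) + (2, 0). λ = (0 - 8)/(2 - 3) ≡ 5/12 mod 13. 12⁻¹ ≡ 12 (mod 13), so λ ≡ 8.
  x = λ² - 3 - 2 = 64 - 5 ≡ 7; y = λ·(3 - 7) - 8 ≡ 12. → (7, 12)

(7, 12)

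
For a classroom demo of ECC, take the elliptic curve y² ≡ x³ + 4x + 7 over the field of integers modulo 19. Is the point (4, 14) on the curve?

y² = 14² ≡ 6; x³ + 4x + 7 = 87 ≡ 11 (mod 19). 6 ≠ 11.

no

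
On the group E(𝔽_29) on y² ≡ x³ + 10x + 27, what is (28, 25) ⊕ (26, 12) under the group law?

(28, 25) + (26, 12). λ = (12 - 25)/(26 - 28) ≡ 16/27 mod 29. 27⁻¹ ≡ 14 (mod 29) since 27·14 = 378 ≡ 1, so λ ≡ 21.
  x = λ² - 28 - 26 = 441 - 54 ≡ 10; y = λ·(28 - 10) - 25 ≡ 5. → (10, 5)

(10, 5)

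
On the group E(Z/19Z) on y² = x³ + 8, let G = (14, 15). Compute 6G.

(14, 4)

Repeated addition: build up to 6G.
2G: tangent at (14, 15): λ = (3·14² + 0)/(2·15) ≡ 18/11. 11⁻¹ ≡ 7 (mod 19), so λ ≡ 18·7 ≡ 12.
  x = λ² - 14 - 14 = 144 - 28 ≡ 2; y = λ·(14 - 2) - 15 ≡ 15. → (2, 15)
3G: (2, 15) + (14, 15). λ = (15 - 15)/(14 - 2) ≡ 0/12 mod 19. 12⁻¹ ≡ 8 (mod 19), so λ ≡ 0.
  x = λ² - 2 - 14 = 0 - 16 ≡ 3; y = λ·(2 - 3) - 15 ≡ 4. → (3, 4)
4G: (3, 4) + (14, 15). λ = (15 - 4)/(14 - 3) ≡ 11/11 mod 19. 11⁻¹ ≡ 7 (mod 19), so λ ≡ 1.
  x = λ² - 3 - 14 = 1 - 17 ≡ 3; y = λ·(3 - 3) - 4 ≡ 15. → (3, 15)
5G: (3, 15) + (14, 15). λ = (15 - 15)/(14 - 3) ≡ 0/11 mod 19. 11⁻¹ ≡ 7 (mod 19) since 11·7 = 77 ≡ 1, so λ ≡ 0.
  x = λ² - 3 - 14 = 0 - 17 ≡ 2; y = λ·(3 - 2) - 15 ≡ 4. → (2, 4)
6G: (2, 4) + (14, 15). λ = (15 - 4)/(14 - 2) ≡ 11/12 mod 19. 12⁻¹ ≡ 8 (mod 19) since 12·8 = 96 ≡ 1, so λ ≡ 12.
  x = λ² - 2 - 14 = 144 - 16 ≡ 14; y = λ·(2 - 14) - 4 ≡ 4. → (14, 4)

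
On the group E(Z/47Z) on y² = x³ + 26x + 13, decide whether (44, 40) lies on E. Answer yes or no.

y² = 40² ≡ 2; x³ + 26x + 13 = 86341 ≡ 2 (mod 47). 2 = 2.

yes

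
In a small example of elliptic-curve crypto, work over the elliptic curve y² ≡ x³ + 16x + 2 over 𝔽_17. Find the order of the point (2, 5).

5

2P: tangent at (2, 5): λ = (3·2² + 16)/(2·5) ≡ 11/10. 10⁻¹ ≡ 12 (mod 17), so λ ≡ 11·12 ≡ 13.
  x = λ² - 2 - 2 = 169 - 4 ≡ 12; y = λ·(2 - 12) - 5 ≡ 1. → (12, 1)
3P: (12, 1) + (2, 5). λ = (5 - 1)/(2 - 12) ≡ 4/7 mod 17. 7⁻¹ ≡ 5 (mod 17), so λ ≡ 3.
  x = λ² - 12 - 2 = 9 - 14 ≡ 12; y = λ·(12 - 12) - 1 ≡ 16. → (12, 16)
4P: (12, 16) + (2, 5). λ = (5 - 16)/(2 - 12) ≡ 6/7 mod 17. 7⁻¹ ≡ 5 (mod 17), so λ ≡ 13.
  x = λ² - 12 - 2 = 169 - 14 ≡ 2; y = λ·(12 - 2) - 16 ≡ 12. → (2, 12)
5P: (2, 12) + (2, 5): same x and y₁ ≡ -y₂, so the sum is 𝒪.
5P = 𝒪, so the order is 5.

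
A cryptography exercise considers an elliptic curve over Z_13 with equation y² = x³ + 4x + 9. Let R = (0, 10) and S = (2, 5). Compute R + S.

(1, 12)

(0, 10) + (2, 5). λ = (5 - 10)/(2 - 0) ≡ 8/2 mod 13. 2⁻¹ ≡ 7 (mod 13) since 2·7 = 14 ≡ 1, so λ ≡ 4.
  x = λ² - 0 - 2 = 16 - 2 ≡ 1; y = λ·(0 - 1) - 10 ≡ 12. → (1, 12)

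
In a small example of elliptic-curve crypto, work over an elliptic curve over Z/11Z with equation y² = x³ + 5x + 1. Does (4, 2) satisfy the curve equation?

y² = 2² ≡ 4; x³ + 5x + 1 = 85 ≡ 8 (mod 11). 4 ≠ 8.

no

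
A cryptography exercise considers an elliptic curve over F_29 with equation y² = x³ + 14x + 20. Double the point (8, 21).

tangent at (8, 21): λ = (3·8² + 14)/(2·21) ≡ 3/13. 13⁻¹ ≡ 9 (mod 29), so λ ≡ 3·9 ≡ 27.
  x = λ² - 8 - 8 = 729 - 16 ≡ 17; y = λ·(8 - 17) - 21 ≡ 26. → (17, 26)

(17, 26)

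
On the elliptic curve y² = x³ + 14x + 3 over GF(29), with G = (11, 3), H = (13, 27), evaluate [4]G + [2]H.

First 4G:
Double-and-add on 4 = (100)₂. Start with G = (11, 3) for the leading 1-bit.
double: tangent at (11, 3): λ = (3·11² + 14)/(2·3) ≡ 0/6. 6⁻¹ ≡ 5 (mod 29), so λ ≡ 0·5 ≡ 0.
  x = λ² - 11 - 11 = 0 - 22 ≡ 7; y = λ·(11 - 7) - 3 ≡ 26. → (7, 26)
double: tangent at (7, 26): λ = (3·7² + 14)/(2·26) ≡ 16/23. 23⁻¹ ≡ 24 (mod 29), so λ ≡ 16·24 ≡ 7.
  x = λ² - 7 - 7 = 49 - 14 ≡ 6; y = λ·(7 - 6) - 26 ≡ 10. → (6, 10)
4G = (6, 10).
Next 2H:
Repeated addition: build up to 2H.
2H: tangent at (13, 27): λ = (3·13² + 14)/(2·27) ≡ 28/25. 25⁻¹ ≡ 7 (mod 29), so λ ≡ 28·7 ≡ 22.
  x = λ² - 13 - 13 = 484 - 26 ≡ 23; y = λ·(13 - 23) - 27 ≡ 14. → (23, 14)
2H = (23, 14).
Finally 4G + 2H:
(6, 10) + (23, 14). λ = (14 - 10)/(23 - 6) ≡ 4/17 mod 29. 17⁻¹ ≡ 12 (mod 29), so λ ≡ 19.
  x = λ² - 6 - 23 = 361 - 29 ≡ 13; y = λ·(6 - 13) - 10 ≡ 2. → (13, 2)

(13, 2)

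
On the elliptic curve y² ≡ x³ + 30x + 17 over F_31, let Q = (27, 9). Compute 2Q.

tangent at (27, 9): λ = (3·27² + 30)/(2·9) ≡ 16/18. 18⁻¹ ≡ 19 (mod 31) since 18·19 = 342 ≡ 1, so λ ≡ 16·19 ≡ 25.
  x = λ² - 27 - 27 = 625 - 54 ≡ 13; y = λ·(27 - 13) - 9 ≡ 0. → (13, 0)

(13, 0)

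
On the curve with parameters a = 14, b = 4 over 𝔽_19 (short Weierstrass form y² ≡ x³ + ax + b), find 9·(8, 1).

(6, 0)

Write P = (8, 1).
Repeated addition: build up to 9P.
2P: tangent at (8, 1): λ = (3·8² + 14)/(2·1) ≡ 16/2. 2⁻¹ ≡ 10 (mod 19), so λ ≡ 16·10 ≡ 8.
  x = λ² - 8 - 8 = 64 - 16 ≡ 10; y = λ·(8 - 10) - 1 ≡ 2. → (10, 2)
3P: (10, 2) + (8, 1). λ = (1 - 2)/(8 - 10) ≡ 18/17 mod 19. 17⁻¹ ≡ 9 (mod 19), so λ ≡ 10.
  x = λ² - 10 - 8 = 100 - 18 ≡ 6; y = λ·(10 - 6) - 2 ≡ 0. → (6, 0)
4P: (6, 0) + (8, 1). λ = (1 - 0)/(8 - 6) ≡ 1/2 mod 19. 2⁻¹ ≡ 10 (mod 19) since 2·10 = 20 ≡ 1, so λ ≡ 10.
  x = λ² - 6 - 8 = 100 - 14 ≡ 10; y = λ·(6 - 10) - 0 ≡ 17. → (10, 17)
5P: (10, 17) + (8, 1). λ = (1 - 17)/(8 - 10) ≡ 3/17 mod 19. 17⁻¹ ≡ 9 (mod 19), so λ ≡ 8.
  x = λ² - 10 - 8 = 64 - 18 ≡ 8; y = λ·(10 - 8) - 17 ≡ 18. → (8, 18)
6P: (8, 18) + (8, 1): same x and y₁ ≡ -y₂, so the sum is the point at infinity.
7P: the point at infinity + (8, 1) = (8, 1) (identity).
8P: tangent at (8, 1): λ = (3·8² + 14)/(2·1) ≡ 16/2. 2⁻¹ ≡ 10 (mod 19), so λ ≡ 16·10 ≡ 8.
  x = λ² - 8 - 8 = 64 - 16 ≡ 10; y = λ·(8 - 10) - 1 ≡ 2. → (10, 2)
9P: (10, 2) + (8, 1). λ = (1 - 2)/(8 - 10) ≡ 18/17 mod 19. 17⁻¹ ≡ 9 (mod 19), so λ ≡ 10.
  x = λ² - 10 - 8 = 100 - 18 ≡ 6; y = λ·(10 - 6) - 2 ≡ 0. → (6, 0)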